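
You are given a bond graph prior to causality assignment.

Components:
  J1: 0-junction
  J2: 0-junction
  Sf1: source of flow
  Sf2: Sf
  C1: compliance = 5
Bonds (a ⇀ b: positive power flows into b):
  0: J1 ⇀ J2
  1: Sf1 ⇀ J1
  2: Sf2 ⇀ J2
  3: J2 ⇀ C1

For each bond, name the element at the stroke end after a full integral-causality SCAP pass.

#1 →Sf1  (Sf1: flow source, stroke at near end)
#2 →Sf2  (Sf2: flow source, stroke at near end)
#0 →J1  (only one effort-in slot at J1)
#3 →J2  (J2 needs exactly one e-in)

β0 |J1
β1 |Sf1
β2 |Sf2
β3 |J2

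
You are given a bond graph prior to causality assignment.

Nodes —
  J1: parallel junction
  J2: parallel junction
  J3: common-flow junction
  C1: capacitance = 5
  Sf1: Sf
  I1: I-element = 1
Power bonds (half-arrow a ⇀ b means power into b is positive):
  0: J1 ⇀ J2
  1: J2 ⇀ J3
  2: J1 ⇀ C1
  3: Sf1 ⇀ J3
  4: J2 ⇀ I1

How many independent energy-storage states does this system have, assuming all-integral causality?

2  (C1, I1 all integral)

bond 3 stroke→Sf1  (Sf1 fixes flow; stroke at Sf1)
bond 1 stroke→J3  (common-f at J3 fixed by 3)
bond 2 stroke→J1  (prefer integral on C1)
bond 0 stroke→J2  (common-e at J1 fixed by 2)
bond 4 stroke→I1  (J2: bond 0 brought effort, rest push out)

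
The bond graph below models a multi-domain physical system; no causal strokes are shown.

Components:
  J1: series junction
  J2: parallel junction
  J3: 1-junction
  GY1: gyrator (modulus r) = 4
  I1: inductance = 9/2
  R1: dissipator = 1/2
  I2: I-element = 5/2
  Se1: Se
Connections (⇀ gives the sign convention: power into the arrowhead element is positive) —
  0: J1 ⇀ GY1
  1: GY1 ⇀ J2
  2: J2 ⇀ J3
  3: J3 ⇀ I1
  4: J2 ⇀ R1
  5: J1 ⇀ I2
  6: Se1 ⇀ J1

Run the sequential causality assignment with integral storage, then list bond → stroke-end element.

b0 →J1
b1 →J2
b2 →J3
b3 →I1
b4 →R1
b5 →I2
b6 →J1

bond 6 stroke→J1  (Se1 fixes effort; stroke away)
bond 3 stroke→I1  (prefer integral on I1)
bond 2 stroke→J3  (1-jn J3 has f-setter on 3)
bond 5 stroke→I2  (prefer integral on I2)
bond 0 stroke→J1  (common-f at J1 fixed by 5)
bond 1 stroke→J2  (GY1: gyrator matches bond 0)
bond 4 stroke→R1  (J2: bond 1 brought effort, rest push out)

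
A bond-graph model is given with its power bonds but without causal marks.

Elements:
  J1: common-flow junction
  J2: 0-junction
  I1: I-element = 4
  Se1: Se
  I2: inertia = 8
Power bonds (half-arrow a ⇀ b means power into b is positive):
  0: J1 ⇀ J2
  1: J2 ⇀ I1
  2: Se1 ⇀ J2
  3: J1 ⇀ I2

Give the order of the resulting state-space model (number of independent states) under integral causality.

2  (I1, I2 all integral)

β2 →J2  (Se1 fixes effort; stroke away)
β0 →J1  (J2: bond 2 brought effort, rest push out)
β1 →I1  (J2: bond 2 brought effort, rest push out)
β3 →I2  (J1: last free bond brings flow in)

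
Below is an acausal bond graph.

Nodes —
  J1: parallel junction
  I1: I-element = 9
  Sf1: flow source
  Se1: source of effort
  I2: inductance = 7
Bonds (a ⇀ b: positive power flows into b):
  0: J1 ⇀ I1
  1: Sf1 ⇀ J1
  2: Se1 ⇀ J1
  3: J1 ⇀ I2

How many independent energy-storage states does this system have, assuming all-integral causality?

2  (I1, I2 all integral)

bond 1 |Sf1  (Sf1 (Sf) sets flow on bond)
bond 2 |J1  (Se1 fixes effort; stroke away)
bond 0 |I1  (J1 effort already set via bond 2)
bond 3 |I2  (J1: bond 2 brought effort, rest push out)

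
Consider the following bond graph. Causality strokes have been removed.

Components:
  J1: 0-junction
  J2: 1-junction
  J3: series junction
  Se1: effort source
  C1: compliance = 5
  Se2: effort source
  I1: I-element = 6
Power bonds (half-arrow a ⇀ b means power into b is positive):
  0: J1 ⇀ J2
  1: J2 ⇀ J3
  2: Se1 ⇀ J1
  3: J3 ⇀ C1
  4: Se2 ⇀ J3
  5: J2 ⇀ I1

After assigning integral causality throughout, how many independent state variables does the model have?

bond 2 |J1  (Se1 fixes effort; stroke away)
bond 4 |J3  (Se2 (Se) sets effort on bond)
bond 0 |J2  (common-e at J1 fixed by 2)
bond 3 |J3  (C1 integral (e out))
bond 1 |J2  (only one flow-in slot at J3)
bond 5 |I1  (J2: last free bond brings flow in)

2  (C1, I1 all integral)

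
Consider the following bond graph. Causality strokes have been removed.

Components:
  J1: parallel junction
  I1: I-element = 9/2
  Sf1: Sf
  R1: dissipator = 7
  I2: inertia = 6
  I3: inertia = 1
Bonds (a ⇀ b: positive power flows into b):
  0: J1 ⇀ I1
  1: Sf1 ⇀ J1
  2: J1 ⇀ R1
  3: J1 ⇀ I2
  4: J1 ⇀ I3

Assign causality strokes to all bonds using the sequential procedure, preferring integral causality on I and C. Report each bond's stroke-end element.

bond 1 stroke→Sf1  (Sf1: flow source, stroke at near end)
bond 0 stroke→I1  (I1 integral (f out))
bond 3 stroke→I2  (I2 integral (f out))
bond 4 stroke→I3  (I3 integral (f out))
bond 2 stroke→J1  (J1 needs exactly one e-in)

b0 stroke at I1
b1 stroke at Sf1
b2 stroke at J1
b3 stroke at I2
b4 stroke at I3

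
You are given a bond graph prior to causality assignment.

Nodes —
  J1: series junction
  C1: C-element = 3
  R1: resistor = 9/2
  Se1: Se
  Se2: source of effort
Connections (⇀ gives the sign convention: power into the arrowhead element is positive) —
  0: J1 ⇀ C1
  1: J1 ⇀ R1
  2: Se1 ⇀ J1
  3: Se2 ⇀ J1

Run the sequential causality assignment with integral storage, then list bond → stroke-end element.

bond 0 →J1
bond 1 →R1
bond 2 →J1
bond 3 →J1

#2 →J1  (source Se1 imposes e)
#3 →J1  (Se2 (Se) sets effort on bond)
#0 →J1  (C1 integral (e out))
#1 →R1  (closing 1-jn rule on J1)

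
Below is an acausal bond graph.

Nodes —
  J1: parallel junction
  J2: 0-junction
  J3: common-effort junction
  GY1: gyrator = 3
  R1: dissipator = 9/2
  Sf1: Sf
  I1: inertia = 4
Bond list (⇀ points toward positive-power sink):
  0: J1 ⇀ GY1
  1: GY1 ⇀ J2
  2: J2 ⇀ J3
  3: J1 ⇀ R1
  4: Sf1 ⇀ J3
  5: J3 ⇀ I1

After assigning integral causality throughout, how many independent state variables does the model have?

β4 |Sf1  (Sf1 (Sf) sets flow on bond)
β5 |I1  (I1: I, integral causality)
β2 |J3  (closing 0-jn rule on J3)
β1 |J2  (J2 needs exactly one e-in)
β0 |J1  (through GY1, causality inverts; strokes same side of GY1)
β3 |R1  (0-jn J1 has e-setter on 0)

1  (I1 all integral)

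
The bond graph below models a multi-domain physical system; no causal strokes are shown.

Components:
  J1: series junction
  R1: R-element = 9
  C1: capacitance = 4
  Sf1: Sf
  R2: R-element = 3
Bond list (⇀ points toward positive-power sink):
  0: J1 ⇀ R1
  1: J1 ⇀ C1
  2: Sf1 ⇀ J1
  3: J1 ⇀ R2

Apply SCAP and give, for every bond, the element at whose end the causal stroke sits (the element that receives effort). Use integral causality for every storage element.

β2 |Sf1  (source Sf1 imposes f)
β0 |J1  (J1: bond 2 brought flow, rest push out)
β1 |J1  (J1 flow already set via bond 2)
β3 |J1  (J1: bond 2 brought flow, rest push out)

#0 →J1
#1 →J1
#2 →Sf1
#3 →J1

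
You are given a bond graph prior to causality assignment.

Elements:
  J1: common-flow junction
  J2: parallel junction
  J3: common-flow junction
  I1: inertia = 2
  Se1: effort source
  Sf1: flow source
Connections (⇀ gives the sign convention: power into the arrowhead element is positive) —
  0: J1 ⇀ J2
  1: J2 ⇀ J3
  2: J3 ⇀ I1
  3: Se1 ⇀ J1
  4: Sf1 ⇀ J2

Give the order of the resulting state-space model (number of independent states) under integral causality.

β3 |J1  (Se1 (Se) sets effort on bond)
β4 |Sf1  (Sf1 fixes flow; stroke at Sf1)
β0 |J2  (only one flow-in slot at J1)
β1 |J3  (common-e at J2 fixed by 0)
β2 |I1  (only one flow-in slot at J3)

1  (I1 all integral)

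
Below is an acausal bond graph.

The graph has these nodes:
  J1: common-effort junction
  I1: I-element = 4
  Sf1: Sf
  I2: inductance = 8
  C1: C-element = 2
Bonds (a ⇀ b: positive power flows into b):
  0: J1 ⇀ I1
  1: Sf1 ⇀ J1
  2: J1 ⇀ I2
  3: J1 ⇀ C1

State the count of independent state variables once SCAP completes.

3  (C1, I1, I2 all integral)

β1 |Sf1  (Sf1 (Sf) sets flow on bond)
β0 |I1  (prefer integral on I1)
β2 |I2  (prefer integral on I2)
β3 |J1  (closing 0-jn rule on J1)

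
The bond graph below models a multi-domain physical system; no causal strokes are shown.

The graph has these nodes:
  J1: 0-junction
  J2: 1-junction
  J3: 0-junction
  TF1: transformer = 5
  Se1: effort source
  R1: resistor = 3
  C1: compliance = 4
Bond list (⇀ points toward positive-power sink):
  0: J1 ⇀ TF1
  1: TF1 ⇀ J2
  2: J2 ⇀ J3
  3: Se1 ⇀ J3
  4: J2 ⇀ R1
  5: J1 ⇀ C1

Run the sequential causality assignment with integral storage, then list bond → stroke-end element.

β0 stroke at TF1
β1 stroke at J2
β2 stroke at J2
β3 stroke at J3
β4 stroke at R1
β5 stroke at J1

b3 stroke→J3  (source Se1 imposes e)
b2 stroke→J2  (0-jn J3 has e-setter on 3)
b5 stroke→J1  (C1: C, integral causality)
b0 stroke→TF1  (0-jn J1 has e-setter on 5)
b1 stroke→J2  (TF1: transformer flips bond 0)
b4 stroke→R1  (J2 needs exactly one f-in)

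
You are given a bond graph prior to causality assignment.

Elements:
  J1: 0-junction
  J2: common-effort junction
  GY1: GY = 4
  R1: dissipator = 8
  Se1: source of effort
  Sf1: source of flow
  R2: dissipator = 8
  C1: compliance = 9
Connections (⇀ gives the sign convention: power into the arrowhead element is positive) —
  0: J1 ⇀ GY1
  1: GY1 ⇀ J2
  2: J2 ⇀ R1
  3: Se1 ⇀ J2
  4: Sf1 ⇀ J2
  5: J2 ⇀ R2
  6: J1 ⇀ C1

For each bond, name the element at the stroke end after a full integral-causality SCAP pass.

β3 stroke at J2  (source Se1 imposes e)
β4 stroke at Sf1  (Sf1 fixes flow; stroke at Sf1)
β1 stroke at GY1  (J2 effort already set via bond 3)
β2 stroke at R1  (0-jn J2 has e-setter on 3)
β5 stroke at R2  (0-jn J2 has e-setter on 3)
β0 stroke at GY1  (GY1 both-in/both-out from 1)
β6 stroke at J1  (closing 0-jn rule on J1)

β0 stroke→GY1
β1 stroke→GY1
β2 stroke→R1
β3 stroke→J2
β4 stroke→Sf1
β5 stroke→R2
β6 stroke→J1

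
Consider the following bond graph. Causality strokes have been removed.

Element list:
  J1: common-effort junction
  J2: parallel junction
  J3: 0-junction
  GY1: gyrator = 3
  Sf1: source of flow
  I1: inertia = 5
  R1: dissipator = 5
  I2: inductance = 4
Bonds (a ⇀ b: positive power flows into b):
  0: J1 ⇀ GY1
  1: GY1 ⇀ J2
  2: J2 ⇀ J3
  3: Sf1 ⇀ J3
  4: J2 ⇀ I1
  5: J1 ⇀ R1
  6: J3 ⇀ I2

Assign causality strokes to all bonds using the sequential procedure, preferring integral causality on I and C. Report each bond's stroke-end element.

β3 stroke→Sf1  (source Sf1 imposes f)
β4 stroke→I1  (prefer integral on I1)
β6 stroke→I2  (I2 integral (f out))
β2 stroke→J3  (closing 0-jn rule on J3)
β1 stroke→J2  (J2: last free bond brings effort in)
β0 stroke→J1  (GY1 both-in/both-out from 1)
β5 stroke→R1  (common-e at J1 fixed by 0)

#0 stroke at J1
#1 stroke at J2
#2 stroke at J3
#3 stroke at Sf1
#4 stroke at I1
#5 stroke at R1
#6 stroke at I2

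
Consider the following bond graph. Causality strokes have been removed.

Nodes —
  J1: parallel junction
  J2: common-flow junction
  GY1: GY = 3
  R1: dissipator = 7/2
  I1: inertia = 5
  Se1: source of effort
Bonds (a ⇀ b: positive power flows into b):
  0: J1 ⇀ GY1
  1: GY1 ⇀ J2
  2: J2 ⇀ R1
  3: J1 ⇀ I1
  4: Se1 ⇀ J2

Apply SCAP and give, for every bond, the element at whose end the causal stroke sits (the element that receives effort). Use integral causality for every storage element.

β0 stroke→J1
β1 stroke→J2
β2 stroke→R1
β3 stroke→I1
β4 stroke→J2

b4 stroke→J2  (Se1 fixes effort; stroke away)
b3 stroke→I1  (I1 outputs flow p/I1)
b0 stroke→J1  (closing 0-jn rule on J1)
b1 stroke→J2  (through GY1, causality inverts; strokes same side of GY1)
b2 stroke→R1  (J2: last free bond brings flow in)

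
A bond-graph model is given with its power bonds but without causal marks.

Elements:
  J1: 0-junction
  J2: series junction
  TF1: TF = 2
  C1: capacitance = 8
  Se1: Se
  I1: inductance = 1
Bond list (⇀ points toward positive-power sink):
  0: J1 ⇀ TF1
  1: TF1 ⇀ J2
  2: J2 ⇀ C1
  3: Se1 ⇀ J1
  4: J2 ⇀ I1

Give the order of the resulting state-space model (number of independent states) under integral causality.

2  (C1, I1 all integral)

b3 |J1  (Se1 fixes effort; stroke away)
b0 |TF1  (J1: bond 3 brought effort, rest push out)
b1 |J2  (TF1: transformer flips bond 0)
b2 |J2  (prefer integral on C1)
b4 |I1  (only one flow-in slot at J2)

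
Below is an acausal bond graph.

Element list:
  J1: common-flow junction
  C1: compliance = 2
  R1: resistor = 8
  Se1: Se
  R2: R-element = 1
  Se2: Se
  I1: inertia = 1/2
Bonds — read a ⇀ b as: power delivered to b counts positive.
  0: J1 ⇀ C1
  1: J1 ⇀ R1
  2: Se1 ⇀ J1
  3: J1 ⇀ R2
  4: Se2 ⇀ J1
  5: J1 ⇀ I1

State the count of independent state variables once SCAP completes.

2  (C1, I1 all integral)

β2 stroke→J1  (source Se1 imposes e)
β4 stroke→J1  (source Se2 imposes e)
β0 stroke→J1  (prefer integral on C1)
β5 stroke→I1  (I1: I, integral causality)
β1 stroke→J1  (common-f at J1 fixed by 5)
β3 stroke→J1  (common-f at J1 fixed by 5)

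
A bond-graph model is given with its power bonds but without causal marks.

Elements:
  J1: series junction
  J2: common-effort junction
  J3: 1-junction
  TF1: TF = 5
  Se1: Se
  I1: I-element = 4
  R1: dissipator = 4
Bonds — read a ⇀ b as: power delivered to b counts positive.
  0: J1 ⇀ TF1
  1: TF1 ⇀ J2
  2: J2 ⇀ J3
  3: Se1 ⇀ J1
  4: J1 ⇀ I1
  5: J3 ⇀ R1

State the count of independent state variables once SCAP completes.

1  (I1 all integral)

bond 3 stroke at J1  (source Se1 imposes e)
bond 4 stroke at I1  (I1: I, integral causality)
bond 0 stroke at J1  (1-jn J1 has f-setter on 4)
bond 1 stroke at TF1  (TF TF1: opposite of bond 0)
bond 2 stroke at J2  (J2 needs exactly one e-in)
bond 5 stroke at J3  (J3: bond 2 brought flow, rest push out)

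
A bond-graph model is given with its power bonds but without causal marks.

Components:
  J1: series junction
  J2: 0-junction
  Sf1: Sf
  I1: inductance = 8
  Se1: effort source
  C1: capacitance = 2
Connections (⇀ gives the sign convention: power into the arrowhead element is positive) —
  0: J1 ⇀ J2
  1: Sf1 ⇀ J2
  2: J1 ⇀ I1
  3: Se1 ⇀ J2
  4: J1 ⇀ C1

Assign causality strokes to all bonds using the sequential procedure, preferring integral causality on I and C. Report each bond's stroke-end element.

b0 →J1
b1 →Sf1
b2 →I1
b3 →J2
b4 →J1

β1 stroke→Sf1  (Sf1: flow source, stroke at near end)
β3 stroke→J2  (Se1: effort source, stroke at far end)
β0 stroke→J1  (0-jn J2 has e-setter on 3)
β2 stroke→I1  (I1 integral (f out))
β4 stroke→J1  (1-jn J1 has f-setter on 2)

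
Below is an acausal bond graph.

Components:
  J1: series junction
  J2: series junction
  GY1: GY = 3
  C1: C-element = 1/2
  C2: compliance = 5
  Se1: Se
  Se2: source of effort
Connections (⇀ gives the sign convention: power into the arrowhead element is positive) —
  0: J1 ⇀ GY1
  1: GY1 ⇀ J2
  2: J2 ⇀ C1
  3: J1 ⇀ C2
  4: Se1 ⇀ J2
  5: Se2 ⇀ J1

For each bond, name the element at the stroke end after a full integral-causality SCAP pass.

bond 0 →GY1
bond 1 →GY1
bond 2 →J2
bond 3 →J1
bond 4 →J2
bond 5 →J1

β4 |J2  (source Se1 imposes e)
β5 |J1  (Se2: effort source, stroke at far end)
β2 |J2  (C1: C, integral causality)
β1 |GY1  (only one flow-in slot at J2)
β0 |GY1  (GY1 both-in/both-out from 1)
β3 |J1  (1-jn J1 has f-setter on 0)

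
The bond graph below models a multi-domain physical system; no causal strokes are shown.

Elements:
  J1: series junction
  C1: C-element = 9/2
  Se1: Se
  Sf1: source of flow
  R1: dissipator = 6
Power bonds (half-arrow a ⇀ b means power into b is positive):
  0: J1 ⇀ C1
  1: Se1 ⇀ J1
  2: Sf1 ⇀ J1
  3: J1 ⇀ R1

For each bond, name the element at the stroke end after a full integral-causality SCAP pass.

β0 →J1
β1 →J1
β2 →Sf1
β3 →J1

bond 1 →J1  (Se1 (Se) sets effort on bond)
bond 2 →Sf1  (Sf1: flow source, stroke at near end)
bond 0 →J1  (J1 flow already set via bond 2)
bond 3 →J1  (1-jn J1 has f-setter on 2)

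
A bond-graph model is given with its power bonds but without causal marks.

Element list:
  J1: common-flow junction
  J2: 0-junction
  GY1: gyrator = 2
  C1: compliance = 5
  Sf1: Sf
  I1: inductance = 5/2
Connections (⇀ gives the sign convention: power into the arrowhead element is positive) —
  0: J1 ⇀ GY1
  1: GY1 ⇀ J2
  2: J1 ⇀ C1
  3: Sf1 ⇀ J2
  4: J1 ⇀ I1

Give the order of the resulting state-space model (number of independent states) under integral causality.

2  (C1, I1 all integral)

#3 |Sf1  (Sf1: flow source, stroke at near end)
#1 |J2  (closing 0-jn rule on J2)
#0 |J1  (GY1: gyrator matches bond 1)
#2 |J1  (C1 outputs effort q/C1)
#4 |I1  (J1 needs exactly one f-in)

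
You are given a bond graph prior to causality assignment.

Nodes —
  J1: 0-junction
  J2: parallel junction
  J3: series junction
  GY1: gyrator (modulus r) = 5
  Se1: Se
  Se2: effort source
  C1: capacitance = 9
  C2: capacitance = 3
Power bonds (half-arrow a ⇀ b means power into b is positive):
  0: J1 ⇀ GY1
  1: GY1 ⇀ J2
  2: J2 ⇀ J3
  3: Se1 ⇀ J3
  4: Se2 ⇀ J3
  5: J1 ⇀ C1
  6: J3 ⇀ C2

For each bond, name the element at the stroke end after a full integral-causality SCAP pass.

b3 |J3  (source Se1 imposes e)
b4 |J3  (Se2: effort source, stroke at far end)
b5 |J1  (C1: C, integral causality)
b0 |GY1  (common-e at J1 fixed by 5)
b1 |GY1  (GY1 both-in/both-out from 0)
b2 |J2  (closing 0-jn rule on J2)
b6 |J3  (common-f at J3 fixed by 2)

#0 →GY1
#1 →GY1
#2 →J2
#3 →J3
#4 →J3
#5 →J1
#6 →J3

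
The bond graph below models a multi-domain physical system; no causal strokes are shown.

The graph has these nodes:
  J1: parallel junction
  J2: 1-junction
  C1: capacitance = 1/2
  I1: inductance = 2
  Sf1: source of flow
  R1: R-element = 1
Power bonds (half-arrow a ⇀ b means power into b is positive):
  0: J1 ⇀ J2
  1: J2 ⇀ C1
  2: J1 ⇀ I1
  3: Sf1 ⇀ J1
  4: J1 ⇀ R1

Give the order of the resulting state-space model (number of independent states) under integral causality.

bond 3 →Sf1  (Sf1: flow source, stroke at near end)
bond 1 →J2  (prefer integral on C1)
bond 0 →J1  (only one flow-in slot at J2)
bond 2 →I1  (0-jn J1 has e-setter on 0)
bond 4 →R1  (0-jn J1 has e-setter on 0)

2  (C1, I1 all integral)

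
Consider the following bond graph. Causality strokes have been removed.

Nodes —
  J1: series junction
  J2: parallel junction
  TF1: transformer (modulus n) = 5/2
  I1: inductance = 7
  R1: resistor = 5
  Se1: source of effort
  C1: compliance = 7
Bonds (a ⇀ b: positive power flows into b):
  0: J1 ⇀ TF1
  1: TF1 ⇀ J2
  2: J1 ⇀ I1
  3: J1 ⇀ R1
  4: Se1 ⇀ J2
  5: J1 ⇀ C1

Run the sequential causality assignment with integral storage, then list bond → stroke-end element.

#0 →J1
#1 →TF1
#2 →I1
#3 →J1
#4 →J2
#5 →J1

bond 4 |J2  (source Se1 imposes e)
bond 1 |TF1  (0-jn J2 has e-setter on 4)
bond 0 |J1  (TF1 one-in-one-out from 1)
bond 2 |I1  (prefer integral on I1)
bond 3 |J1  (J1 flow already set via bond 2)
bond 5 |J1  (common-f at J1 fixed by 2)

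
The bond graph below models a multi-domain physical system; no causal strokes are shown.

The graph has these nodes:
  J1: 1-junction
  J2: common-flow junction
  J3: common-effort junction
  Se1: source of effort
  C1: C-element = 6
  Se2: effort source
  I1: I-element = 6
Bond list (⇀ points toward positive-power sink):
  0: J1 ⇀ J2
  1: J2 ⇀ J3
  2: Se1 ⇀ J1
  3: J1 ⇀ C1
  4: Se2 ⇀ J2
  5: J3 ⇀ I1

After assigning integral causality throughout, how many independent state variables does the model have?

β2 |J1  (Se1 fixes effort; stroke away)
β4 |J2  (Se2: effort source, stroke at far end)
β3 |J1  (C1 outputs effort q/C1)
β0 |J2  (only one flow-in slot at J1)
β1 |J3  (closing 1-jn rule on J2)
β5 |I1  (common-e at J3 fixed by 1)

2  (C1, I1 all integral)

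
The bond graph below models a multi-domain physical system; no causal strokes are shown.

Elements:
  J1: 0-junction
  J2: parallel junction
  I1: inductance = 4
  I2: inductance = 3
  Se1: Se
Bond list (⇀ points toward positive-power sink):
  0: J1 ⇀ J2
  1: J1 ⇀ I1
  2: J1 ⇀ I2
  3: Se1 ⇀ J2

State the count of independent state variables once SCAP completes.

2  (I1, I2 all integral)

β3 stroke at J2  (Se1 (Se) sets effort on bond)
β0 stroke at J1  (0-jn J2 has e-setter on 3)
β1 stroke at I1  (J1 effort already set via bond 0)
β2 stroke at I2  (J1 effort already set via bond 0)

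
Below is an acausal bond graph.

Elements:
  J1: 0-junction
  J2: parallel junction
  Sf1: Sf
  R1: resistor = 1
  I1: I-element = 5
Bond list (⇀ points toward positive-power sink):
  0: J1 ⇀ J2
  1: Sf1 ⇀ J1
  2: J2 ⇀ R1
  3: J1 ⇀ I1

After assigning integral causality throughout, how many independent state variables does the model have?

1  (I1 all integral)

β1 |Sf1  (Sf1 fixes flow; stroke at Sf1)
β3 |I1  (I1: I, integral causality)
β0 |J1  (only one effort-in slot at J1)
β2 |J2  (J2 needs exactly one e-in)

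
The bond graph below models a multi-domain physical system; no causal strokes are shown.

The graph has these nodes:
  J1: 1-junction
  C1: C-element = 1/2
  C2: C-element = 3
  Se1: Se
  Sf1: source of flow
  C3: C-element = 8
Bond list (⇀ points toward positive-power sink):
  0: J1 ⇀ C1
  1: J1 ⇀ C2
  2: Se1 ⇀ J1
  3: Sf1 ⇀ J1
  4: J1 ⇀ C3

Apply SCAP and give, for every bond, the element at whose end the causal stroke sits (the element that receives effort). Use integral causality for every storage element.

bond 2 →J1  (source Se1 imposes e)
bond 3 →Sf1  (source Sf1 imposes f)
bond 0 →J1  (J1 flow already set via bond 3)
bond 1 →J1  (common-f at J1 fixed by 3)
bond 4 →J1  (J1 flow already set via bond 3)

#0 →J1
#1 →J1
#2 →J1
#3 →Sf1
#4 →J1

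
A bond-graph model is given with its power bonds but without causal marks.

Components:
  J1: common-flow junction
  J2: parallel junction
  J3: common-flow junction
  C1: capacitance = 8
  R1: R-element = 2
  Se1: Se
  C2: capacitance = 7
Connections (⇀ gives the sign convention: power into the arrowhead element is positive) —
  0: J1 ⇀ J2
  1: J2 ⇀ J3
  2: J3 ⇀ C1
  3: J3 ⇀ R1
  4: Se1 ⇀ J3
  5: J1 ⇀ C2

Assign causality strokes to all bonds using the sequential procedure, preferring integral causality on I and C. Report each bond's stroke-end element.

bond 0 |J2
bond 1 |J3
bond 2 |J3
bond 3 |R1
bond 4 |J3
bond 5 |J1

bond 4 stroke at J3  (Se1: effort source, stroke at far end)
bond 2 stroke at J3  (C1 integral (e out))
bond 5 stroke at J1  (C2 outputs effort q/C2)
bond 0 stroke at J2  (only one flow-in slot at J1)
bond 1 stroke at J3  (common-e at J2 fixed by 0)
bond 3 stroke at R1  (J3 needs exactly one f-in)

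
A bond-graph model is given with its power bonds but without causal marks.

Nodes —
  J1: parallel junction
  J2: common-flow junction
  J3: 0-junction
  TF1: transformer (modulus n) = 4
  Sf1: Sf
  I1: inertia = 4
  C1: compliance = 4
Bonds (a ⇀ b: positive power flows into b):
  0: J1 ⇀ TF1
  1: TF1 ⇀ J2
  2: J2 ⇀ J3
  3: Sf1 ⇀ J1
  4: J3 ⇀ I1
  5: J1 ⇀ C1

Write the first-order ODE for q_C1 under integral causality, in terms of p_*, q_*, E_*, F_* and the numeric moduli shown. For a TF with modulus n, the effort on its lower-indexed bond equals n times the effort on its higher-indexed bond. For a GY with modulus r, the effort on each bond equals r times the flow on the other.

b3 stroke→Sf1  (Sf1 (Sf) sets flow on bond)
b4 stroke→I1  (I1 integral (f out))
b2 stroke→J3  (only one effort-in slot at J3)
b1 stroke→J2  (J2 flow already set via bond 2)
b0 stroke→TF1  (TF1: transformer flips bond 1)
b5 stroke→J1  (closing 0-jn rule on J1)

dq_C1/dt = F_Sf1 - p_I1/16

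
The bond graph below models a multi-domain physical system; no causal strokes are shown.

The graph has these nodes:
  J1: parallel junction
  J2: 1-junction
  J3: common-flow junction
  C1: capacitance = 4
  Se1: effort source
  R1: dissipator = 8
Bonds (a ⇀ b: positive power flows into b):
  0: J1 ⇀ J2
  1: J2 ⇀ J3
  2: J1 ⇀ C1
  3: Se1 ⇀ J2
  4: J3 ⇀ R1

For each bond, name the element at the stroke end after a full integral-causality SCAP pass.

bond 3 stroke→J2  (Se1 fixes effort; stroke away)
bond 2 stroke→J1  (C1 outputs effort q/C1)
bond 0 stroke→J2  (J1 effort already set via bond 2)
bond 1 stroke→J3  (J2: last free bond brings flow in)
bond 4 stroke→R1  (J3: last free bond brings flow in)

b0 stroke at J2
b1 stroke at J3
b2 stroke at J1
b3 stroke at J2
b4 stroke at R1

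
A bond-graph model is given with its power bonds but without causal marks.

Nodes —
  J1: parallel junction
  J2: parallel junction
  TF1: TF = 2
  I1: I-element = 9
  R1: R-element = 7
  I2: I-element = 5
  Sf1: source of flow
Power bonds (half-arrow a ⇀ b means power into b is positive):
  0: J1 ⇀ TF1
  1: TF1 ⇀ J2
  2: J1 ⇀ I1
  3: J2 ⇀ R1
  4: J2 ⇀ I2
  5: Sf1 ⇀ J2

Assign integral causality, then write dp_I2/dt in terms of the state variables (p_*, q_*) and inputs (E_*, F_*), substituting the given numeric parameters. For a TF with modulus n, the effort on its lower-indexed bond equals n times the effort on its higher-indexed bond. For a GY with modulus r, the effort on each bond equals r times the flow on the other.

b5 stroke→Sf1  (Sf1 (Sf) sets flow on bond)
b2 stroke→I1  (I1 integral (f out))
b0 stroke→J1  (J1 needs exactly one e-in)
b1 stroke→TF1  (TF1: transformer flips bond 0)
b4 stroke→I2  (prefer integral on I2)
b3 stroke→J2  (closing 0-jn rule on J2)

dp_I2/dt = 7*F_Sf1 - 14*p_I1/9 - 7*p_I2/5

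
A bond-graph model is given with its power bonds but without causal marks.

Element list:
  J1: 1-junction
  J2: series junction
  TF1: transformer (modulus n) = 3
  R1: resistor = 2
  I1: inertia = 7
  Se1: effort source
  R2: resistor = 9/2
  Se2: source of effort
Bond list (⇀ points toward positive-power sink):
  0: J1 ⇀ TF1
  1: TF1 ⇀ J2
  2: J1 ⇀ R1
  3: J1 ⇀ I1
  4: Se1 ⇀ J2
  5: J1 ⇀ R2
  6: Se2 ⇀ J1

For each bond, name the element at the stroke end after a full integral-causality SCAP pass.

#4 stroke at J2  (source Se1 imposes e)
#6 stroke at J1  (Se2 fixes effort; stroke away)
#1 stroke at TF1  (J2 needs exactly one f-in)
#0 stroke at J1  (TF1: transformer flips bond 1)
#3 stroke at I1  (I1 outputs flow p/I1)
#2 stroke at J1  (common-f at J1 fixed by 3)
#5 stroke at J1  (1-jn J1 has f-setter on 3)

β0 stroke→J1
β1 stroke→TF1
β2 stroke→J1
β3 stroke→I1
β4 stroke→J2
β5 stroke→J1
β6 stroke→J1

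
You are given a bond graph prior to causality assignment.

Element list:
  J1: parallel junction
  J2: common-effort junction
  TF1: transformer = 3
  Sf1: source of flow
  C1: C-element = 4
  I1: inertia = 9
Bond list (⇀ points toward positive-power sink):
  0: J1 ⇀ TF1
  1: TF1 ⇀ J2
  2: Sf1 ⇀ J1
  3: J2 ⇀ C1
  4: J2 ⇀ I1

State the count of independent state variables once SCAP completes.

β2 stroke→Sf1  (Sf1 fixes flow; stroke at Sf1)
β0 stroke→J1  (J1: last free bond brings effort in)
β1 stroke→TF1  (TF TF1: opposite of bond 0)
β3 stroke→J2  (C1 integral (e out))
β4 stroke→I1  (common-e at J2 fixed by 3)

2  (C1, I1 all integral)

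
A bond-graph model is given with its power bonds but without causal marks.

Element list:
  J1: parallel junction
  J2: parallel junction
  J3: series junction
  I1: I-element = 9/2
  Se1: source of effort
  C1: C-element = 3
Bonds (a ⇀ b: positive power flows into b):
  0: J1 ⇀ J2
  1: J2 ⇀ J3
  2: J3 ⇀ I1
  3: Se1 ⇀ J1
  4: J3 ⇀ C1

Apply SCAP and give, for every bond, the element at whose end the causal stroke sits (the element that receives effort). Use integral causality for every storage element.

#0 stroke at J2
#1 stroke at J3
#2 stroke at I1
#3 stroke at J1
#4 stroke at J3

β3 |J1  (Se1: effort source, stroke at far end)
β0 |J2  (J1 effort already set via bond 3)
β1 |J3  (common-e at J2 fixed by 0)
β2 |I1  (I1 outputs flow p/I1)
β4 |J3  (1-jn J3 has f-setter on 2)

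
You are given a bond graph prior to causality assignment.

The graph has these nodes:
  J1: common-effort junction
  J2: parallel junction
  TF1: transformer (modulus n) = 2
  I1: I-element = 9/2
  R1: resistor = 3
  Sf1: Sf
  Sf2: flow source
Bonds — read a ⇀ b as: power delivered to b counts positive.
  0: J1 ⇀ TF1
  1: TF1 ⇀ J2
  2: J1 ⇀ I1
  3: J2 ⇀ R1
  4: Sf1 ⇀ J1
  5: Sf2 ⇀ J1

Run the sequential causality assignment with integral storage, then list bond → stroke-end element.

#4 stroke→Sf1  (Sf1 (Sf) sets flow on bond)
#5 stroke→Sf2  (source Sf2 imposes f)
#2 stroke→I1  (I1 outputs flow p/I1)
#0 stroke→J1  (J1: last free bond brings effort in)
#1 stroke→TF1  (TF TF1: opposite of bond 0)
#3 stroke→J2  (J2 needs exactly one e-in)

b0 |J1
b1 |TF1
b2 |I1
b3 |J2
b4 |Sf1
b5 |Sf2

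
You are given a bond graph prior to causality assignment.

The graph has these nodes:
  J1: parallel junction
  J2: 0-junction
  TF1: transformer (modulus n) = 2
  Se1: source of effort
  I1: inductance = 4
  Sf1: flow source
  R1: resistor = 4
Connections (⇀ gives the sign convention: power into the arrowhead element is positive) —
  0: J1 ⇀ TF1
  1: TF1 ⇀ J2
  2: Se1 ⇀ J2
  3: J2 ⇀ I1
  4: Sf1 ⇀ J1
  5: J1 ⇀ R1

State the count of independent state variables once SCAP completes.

#2 stroke at J2  (Se1 fixes effort; stroke away)
#4 stroke at Sf1  (Sf1: flow source, stroke at near end)
#1 stroke at TF1  (common-e at J2 fixed by 2)
#3 stroke at I1  (common-e at J2 fixed by 2)
#0 stroke at J1  (TF1 one-in-one-out from 1)
#5 stroke at R1  (0-jn J1 has e-setter on 0)

1  (I1 all integral)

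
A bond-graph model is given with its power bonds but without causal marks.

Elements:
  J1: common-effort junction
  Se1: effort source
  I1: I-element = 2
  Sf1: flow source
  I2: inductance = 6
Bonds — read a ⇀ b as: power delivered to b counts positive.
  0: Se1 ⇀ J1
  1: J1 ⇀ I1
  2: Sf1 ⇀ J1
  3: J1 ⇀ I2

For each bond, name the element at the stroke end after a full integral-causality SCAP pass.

#0 stroke→J1  (source Se1 imposes e)
#2 stroke→Sf1  (Sf1: flow source, stroke at near end)
#1 stroke→I1  (J1 effort already set via bond 0)
#3 stroke→I2  (J1 effort already set via bond 0)

b0 |J1
b1 |I1
b2 |Sf1
b3 |I2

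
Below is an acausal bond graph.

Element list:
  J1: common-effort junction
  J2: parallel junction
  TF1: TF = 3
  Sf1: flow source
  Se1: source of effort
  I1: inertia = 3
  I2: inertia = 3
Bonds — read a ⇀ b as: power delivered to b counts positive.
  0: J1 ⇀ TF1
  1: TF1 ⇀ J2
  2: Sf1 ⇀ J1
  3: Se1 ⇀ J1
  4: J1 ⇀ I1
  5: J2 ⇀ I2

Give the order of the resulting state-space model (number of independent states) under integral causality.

b2 stroke at Sf1  (source Sf1 imposes f)
b3 stroke at J1  (Se1 (Se) sets effort on bond)
b0 stroke at TF1  (common-e at J1 fixed by 3)
b4 stroke at I1  (0-jn J1 has e-setter on 3)
b1 stroke at J2  (TF TF1: opposite of bond 0)
b5 stroke at I2  (J2: bond 1 brought effort, rest push out)

2  (I1, I2 all integral)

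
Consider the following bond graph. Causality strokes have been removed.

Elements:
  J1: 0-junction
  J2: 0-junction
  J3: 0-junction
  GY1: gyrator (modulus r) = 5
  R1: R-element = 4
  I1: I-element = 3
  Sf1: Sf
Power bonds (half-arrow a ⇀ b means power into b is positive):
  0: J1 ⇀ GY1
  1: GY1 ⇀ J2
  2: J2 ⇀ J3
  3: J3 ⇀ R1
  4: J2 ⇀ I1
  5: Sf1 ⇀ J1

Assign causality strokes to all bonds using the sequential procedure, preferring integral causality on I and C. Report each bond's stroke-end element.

bond 0 stroke at J1
bond 1 stroke at J2
bond 2 stroke at J3
bond 3 stroke at R1
bond 4 stroke at I1
bond 5 stroke at Sf1

#5 →Sf1  (Sf1: flow source, stroke at near end)
#0 →J1  (only one effort-in slot at J1)
#1 →J2  (through GY1, causality inverts; strokes same side of GY1)
#2 →J3  (J2 effort already set via bond 1)
#4 →I1  (J2: bond 1 brought effort, rest push out)
#3 →R1  (0-jn J3 has e-setter on 2)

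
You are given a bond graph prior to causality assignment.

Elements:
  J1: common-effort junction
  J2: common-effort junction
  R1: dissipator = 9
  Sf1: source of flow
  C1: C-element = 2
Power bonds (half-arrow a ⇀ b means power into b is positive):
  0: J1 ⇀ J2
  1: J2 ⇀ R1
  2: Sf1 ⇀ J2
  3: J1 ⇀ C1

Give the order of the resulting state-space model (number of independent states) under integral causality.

b2 →Sf1  (Sf1 (Sf) sets flow on bond)
b3 →J1  (C1 outputs effort q/C1)
b0 →J2  (J1: bond 3 brought effort, rest push out)
b1 →R1  (J2: bond 0 brought effort, rest push out)

1  (C1 all integral)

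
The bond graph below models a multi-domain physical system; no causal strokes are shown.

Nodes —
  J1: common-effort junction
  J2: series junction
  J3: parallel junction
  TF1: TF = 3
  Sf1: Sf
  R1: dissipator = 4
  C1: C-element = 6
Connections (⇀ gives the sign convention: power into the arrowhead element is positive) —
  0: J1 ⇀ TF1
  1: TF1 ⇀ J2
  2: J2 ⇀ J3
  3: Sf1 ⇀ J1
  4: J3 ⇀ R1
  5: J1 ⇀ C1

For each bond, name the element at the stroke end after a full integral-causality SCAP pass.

β3 →Sf1  (Sf1: flow source, stroke at near end)
β5 →J1  (C1 outputs effort q/C1)
β0 →TF1  (common-e at J1 fixed by 5)
β1 →J2  (TF TF1: opposite of bond 0)
β2 →J3  (J2 needs exactly one f-in)
β4 →R1  (J3 effort already set via bond 2)

β0 stroke→TF1
β1 stroke→J2
β2 stroke→J3
β3 stroke→Sf1
β4 stroke→R1
β5 stroke→J1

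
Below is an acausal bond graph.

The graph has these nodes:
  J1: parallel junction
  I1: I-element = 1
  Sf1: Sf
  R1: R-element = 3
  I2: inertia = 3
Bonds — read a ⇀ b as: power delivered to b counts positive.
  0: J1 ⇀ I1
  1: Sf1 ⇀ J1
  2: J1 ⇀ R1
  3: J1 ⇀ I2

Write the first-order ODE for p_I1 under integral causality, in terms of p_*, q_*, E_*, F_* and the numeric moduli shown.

dp_I1/dt = 3*F_Sf1 - 3*p_I1 - p_I2

b1 →Sf1  (Sf1 (Sf) sets flow on bond)
b0 →I1  (prefer integral on I1)
b3 →I2  (I2 outputs flow p/I2)
b2 →J1  (J1: last free bond brings effort in)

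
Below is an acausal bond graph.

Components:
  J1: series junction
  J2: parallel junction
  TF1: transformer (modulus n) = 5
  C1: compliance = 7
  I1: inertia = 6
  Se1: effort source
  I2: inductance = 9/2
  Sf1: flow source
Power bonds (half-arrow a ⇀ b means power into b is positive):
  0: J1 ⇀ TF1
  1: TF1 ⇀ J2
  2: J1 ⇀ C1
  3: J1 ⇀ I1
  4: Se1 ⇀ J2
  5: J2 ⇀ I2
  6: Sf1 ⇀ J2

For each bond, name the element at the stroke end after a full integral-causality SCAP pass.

β0 stroke→J1
β1 stroke→TF1
β2 stroke→J1
β3 stroke→I1
β4 stroke→J2
β5 stroke→I2
β6 stroke→Sf1

β4 stroke→J2  (Se1: effort source, stroke at far end)
β6 stroke→Sf1  (Sf1: flow source, stroke at near end)
β1 stroke→TF1  (J2 effort already set via bond 4)
β5 stroke→I2  (0-jn J2 has e-setter on 4)
β0 stroke→J1  (TF1 one-in-one-out from 1)
β2 stroke→J1  (prefer integral on C1)
β3 stroke→I1  (J1: last free bond brings flow in)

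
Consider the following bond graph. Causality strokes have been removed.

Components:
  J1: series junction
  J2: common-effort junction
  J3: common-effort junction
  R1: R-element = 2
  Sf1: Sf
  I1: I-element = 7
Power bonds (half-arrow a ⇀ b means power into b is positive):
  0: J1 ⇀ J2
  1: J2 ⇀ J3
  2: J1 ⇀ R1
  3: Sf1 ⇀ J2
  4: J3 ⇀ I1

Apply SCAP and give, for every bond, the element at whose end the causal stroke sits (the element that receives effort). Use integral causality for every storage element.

β3 stroke→Sf1  (Sf1 fixes flow; stroke at Sf1)
β4 stroke→I1  (prefer integral on I1)
β1 stroke→J3  (J3 needs exactly one e-in)
β0 stroke→J2  (J2: last free bond brings effort in)
β2 stroke→J1  (1-jn J1 has f-setter on 0)

β0 stroke at J2
β1 stroke at J3
β2 stroke at J1
β3 stroke at Sf1
β4 stroke at I1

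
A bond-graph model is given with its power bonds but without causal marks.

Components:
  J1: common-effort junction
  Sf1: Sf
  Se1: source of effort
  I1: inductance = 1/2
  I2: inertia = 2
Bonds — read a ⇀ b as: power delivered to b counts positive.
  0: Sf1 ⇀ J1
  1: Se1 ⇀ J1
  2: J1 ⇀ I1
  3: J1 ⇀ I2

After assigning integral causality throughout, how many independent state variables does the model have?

2  (I1, I2 all integral)

β0 stroke at Sf1  (source Sf1 imposes f)
β1 stroke at J1  (Se1 fixes effort; stroke away)
β2 stroke at I1  (0-jn J1 has e-setter on 1)
β3 stroke at I2  (common-e at J1 fixed by 1)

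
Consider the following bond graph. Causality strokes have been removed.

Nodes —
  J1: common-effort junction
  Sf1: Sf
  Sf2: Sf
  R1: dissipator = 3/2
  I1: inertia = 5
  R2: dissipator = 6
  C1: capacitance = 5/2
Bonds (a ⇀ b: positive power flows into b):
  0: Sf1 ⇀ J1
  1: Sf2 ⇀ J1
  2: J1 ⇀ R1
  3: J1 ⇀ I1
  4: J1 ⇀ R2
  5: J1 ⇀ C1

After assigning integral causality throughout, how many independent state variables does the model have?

2  (C1, I1 all integral)

#0 stroke→Sf1  (Sf1: flow source, stroke at near end)
#1 stroke→Sf2  (Sf2 (Sf) sets flow on bond)
#3 stroke→I1  (I1: I, integral causality)
#5 stroke→J1  (C1 integral (e out))
#2 stroke→R1  (0-jn J1 has e-setter on 5)
#4 stroke→R2  (0-jn J1 has e-setter on 5)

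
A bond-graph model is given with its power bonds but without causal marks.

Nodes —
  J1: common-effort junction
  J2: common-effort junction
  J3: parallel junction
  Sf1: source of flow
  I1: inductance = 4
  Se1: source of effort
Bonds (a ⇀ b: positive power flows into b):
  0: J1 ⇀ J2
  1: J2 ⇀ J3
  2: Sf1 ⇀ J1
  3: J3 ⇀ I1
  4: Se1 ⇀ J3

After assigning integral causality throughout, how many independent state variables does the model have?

bond 2 stroke→Sf1  (Sf1 fixes flow; stroke at Sf1)
bond 4 stroke→J3  (Se1 (Se) sets effort on bond)
bond 0 stroke→J1  (J1: last free bond brings effort in)
bond 1 stroke→J2  (J2: last free bond brings effort in)
bond 3 stroke→I1  (0-jn J3 has e-setter on 4)

1  (I1 all integral)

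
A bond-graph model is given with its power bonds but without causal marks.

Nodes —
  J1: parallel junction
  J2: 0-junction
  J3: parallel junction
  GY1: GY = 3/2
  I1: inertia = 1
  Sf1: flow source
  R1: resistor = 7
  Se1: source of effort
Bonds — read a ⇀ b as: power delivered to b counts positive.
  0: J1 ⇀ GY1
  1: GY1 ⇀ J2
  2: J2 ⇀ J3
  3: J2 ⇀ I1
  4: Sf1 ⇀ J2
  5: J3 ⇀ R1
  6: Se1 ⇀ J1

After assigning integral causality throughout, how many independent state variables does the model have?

1  (I1 all integral)

#4 stroke at Sf1  (source Sf1 imposes f)
#6 stroke at J1  (Se1: effort source, stroke at far end)
#0 stroke at GY1  (J1: bond 6 brought effort, rest push out)
#1 stroke at GY1  (GY GY1: same side as bond 0)
#3 stroke at I1  (I1 integral (f out))
#2 stroke at J2  (J2: last free bond brings effort in)
#5 stroke at J3  (J3 needs exactly one e-in)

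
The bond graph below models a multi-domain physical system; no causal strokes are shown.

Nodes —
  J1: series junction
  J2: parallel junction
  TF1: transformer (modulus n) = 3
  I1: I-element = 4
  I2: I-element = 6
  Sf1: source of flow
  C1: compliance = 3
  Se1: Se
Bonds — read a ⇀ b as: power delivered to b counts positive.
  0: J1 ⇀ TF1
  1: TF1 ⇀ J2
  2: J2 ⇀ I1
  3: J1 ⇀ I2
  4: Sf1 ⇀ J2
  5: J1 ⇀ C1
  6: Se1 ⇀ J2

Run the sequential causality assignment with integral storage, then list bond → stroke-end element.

b0 stroke at J1
b1 stroke at TF1
b2 stroke at I1
b3 stroke at I2
b4 stroke at Sf1
b5 stroke at J1
b6 stroke at J2

#4 →Sf1  (Sf1 fixes flow; stroke at Sf1)
#6 →J2  (Se1 fixes effort; stroke away)
#1 →TF1  (J2 effort already set via bond 6)
#2 →I1  (J2 effort already set via bond 6)
#0 →J1  (TF1 one-in-one-out from 1)
#3 →I2  (I2 outputs flow p/I2)
#5 →J1  (J1: bond 3 brought flow, rest push out)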